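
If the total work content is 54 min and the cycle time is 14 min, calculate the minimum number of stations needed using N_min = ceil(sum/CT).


Formula: N_min = ceil(Sum of Task Times / Cycle Time)
N_min = ceil(54 min / 14 min) = ceil(3.8571)
N_min = 4 stations

4


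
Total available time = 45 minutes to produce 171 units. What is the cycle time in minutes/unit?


Formula: CT = Available Time / Number of Units
CT = 45 min / 171 units
CT = 0.26 min/unit

0.26 min/unit


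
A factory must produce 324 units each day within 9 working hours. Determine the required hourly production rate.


Formula: Production Rate = Daily Demand / Available Hours
Rate = 324 units/day / 9 hours/day
Rate = 36.0 units/hour

36.0 units/hour


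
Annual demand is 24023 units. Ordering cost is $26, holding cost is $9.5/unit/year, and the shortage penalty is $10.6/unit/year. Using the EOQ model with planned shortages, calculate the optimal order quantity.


Formula: EOQ* = sqrt(2DS/H) * sqrt((H+P)/P)
Base EOQ = sqrt(2*24023*26/9.5) = 362.62 units
Correction = sqrt((9.5+10.6)/10.6) = 1.37704
EOQ* = 362.62 * 1.37704 = 499.3 units

499.3 units


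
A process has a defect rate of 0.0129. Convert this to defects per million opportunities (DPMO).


DPMO = defect_rate * 1000000 = 0.0129 * 1000000

12900


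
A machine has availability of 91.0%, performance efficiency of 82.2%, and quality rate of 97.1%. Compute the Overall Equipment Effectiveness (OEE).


Formula: OEE = Availability * Performance * Quality / 10000
A * P = 91.0% * 82.2% / 100 = 74.8%
OEE = 74.8% * 97.1% / 100 = 72.6%

72.6%


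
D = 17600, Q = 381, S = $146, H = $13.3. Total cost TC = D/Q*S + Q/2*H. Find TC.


TC = 17600/381 * 146 + 381/2 * 13.3

$9278.01


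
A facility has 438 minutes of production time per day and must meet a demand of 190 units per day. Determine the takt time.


Formula: Takt Time = Available Production Time / Customer Demand
Takt = 438 min/day / 190 units/day
Takt = 2.31 min/unit

2.31 min/unit


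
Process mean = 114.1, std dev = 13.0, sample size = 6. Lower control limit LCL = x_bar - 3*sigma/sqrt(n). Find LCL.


LCL = 114.1 - 3 * 13.0 / sqrt(6)

98.18


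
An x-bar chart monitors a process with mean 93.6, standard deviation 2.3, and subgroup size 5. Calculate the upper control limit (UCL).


UCL = 93.6 + 3 * 2.3 / sqrt(5)

96.69


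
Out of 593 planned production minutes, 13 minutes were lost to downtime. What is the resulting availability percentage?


Formula: Availability = (Planned Time - Downtime) / Planned Time * 100
Uptime = 593 - 13 = 580 min
Availability = 580 / 593 * 100 = 97.8%

97.8%


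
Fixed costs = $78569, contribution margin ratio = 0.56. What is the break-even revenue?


Formula: BER = Fixed Costs / Contribution Margin Ratio
BER = $78569 / 0.56
BER = $140301.79 (to the nearest cent)

$140301.79


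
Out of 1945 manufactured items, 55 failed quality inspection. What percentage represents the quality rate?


Formula: Quality Rate = Good Pieces / Total Pieces * 100
Good pieces = 1945 - 55 = 1890
QR = 1890 / 1945 * 100 = 97.2%

97.2%


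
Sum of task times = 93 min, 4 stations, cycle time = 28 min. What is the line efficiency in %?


Formula: Efficiency = Sum of Task Times / (N_stations * CT) * 100
Total station capacity = 4 stations * 28 min = 112 min
Efficiency = 93 / 112 * 100 = 83.0%

83.0%


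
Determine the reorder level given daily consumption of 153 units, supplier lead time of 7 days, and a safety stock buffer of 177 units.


Formula: ROP = (Daily Demand * Lead Time) + Safety Stock
Demand during lead time = 153 * 7 = 1071 units
ROP = 1071 + 177 = 1248 units

1248 units


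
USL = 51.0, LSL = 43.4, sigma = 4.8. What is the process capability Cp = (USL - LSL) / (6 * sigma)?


Cp = (51.0 - 43.4) / (6 * 4.8)

0.26


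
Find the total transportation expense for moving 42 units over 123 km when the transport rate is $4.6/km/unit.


TC = dist * cost * units = 123 * 4.6 * 42 = $23763.60

$23763.60


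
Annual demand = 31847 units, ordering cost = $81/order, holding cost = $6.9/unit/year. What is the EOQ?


Formula: EOQ = sqrt(2 * D * S / H)
Numerator: 2 * 31847 * 81 = 5159214
2DS/H = 5159214 / 6.9 = 747712.2
EOQ = sqrt(747712.2) = 864.7 units

864.7 units


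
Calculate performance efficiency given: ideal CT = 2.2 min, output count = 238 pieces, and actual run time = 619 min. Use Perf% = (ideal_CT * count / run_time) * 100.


Formula: Performance = (Ideal CT * Total Count) / Run Time * 100
Ideal output time = 2.2 * 238 = 523.6 min
Performance = 523.6 / 619 * 100 = 84.6%

84.6%


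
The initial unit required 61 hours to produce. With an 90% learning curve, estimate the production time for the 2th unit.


Formula: T_n = T_1 * (learning_rate)^(log2(n)) where learning_rate = rate/100
Doublings = log2(2) = 1
T_n = 61 * 0.9^1
T_n = 61 * 0.9 = 54.9 hours

54.9 hours


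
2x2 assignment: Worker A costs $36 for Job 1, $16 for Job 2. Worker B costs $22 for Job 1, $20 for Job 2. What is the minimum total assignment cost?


Option 1: A->1 + B->2 = $36 + $20 = $56
Option 2: A->2 + B->1 = $16 + $22 = $38
Min cost = min($56, $38) = $38

$38


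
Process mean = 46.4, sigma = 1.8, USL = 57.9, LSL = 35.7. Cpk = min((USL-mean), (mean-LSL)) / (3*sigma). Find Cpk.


Cpu = (57.9 - 46.4) / (3 * 1.8) = 2.13
Cpl = (46.4 - 35.7) / (3 * 1.8) = 1.98
Cpk = min(2.13, 1.98) = 1.98

1.98


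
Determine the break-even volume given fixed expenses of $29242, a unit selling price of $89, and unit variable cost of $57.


Formula: BEQ = Fixed Costs / (Price - Variable Cost)
Contribution margin = $89 - $57 = $32/unit
BEQ = ceil($29242 / $32/unit) = ceil(913.81) = 914 units

914 units


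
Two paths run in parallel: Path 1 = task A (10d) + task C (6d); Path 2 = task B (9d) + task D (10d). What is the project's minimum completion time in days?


Path 1 = 10 + 6 = 16 days
Path 2 = 9 + 10 = 19 days
Duration = max(16, 19) = 19 days

19 days


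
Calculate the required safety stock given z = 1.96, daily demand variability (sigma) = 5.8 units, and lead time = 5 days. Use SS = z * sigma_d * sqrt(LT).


Formula: SS = z * sigma_d * sqrt(LT)
sqrt(LT) = sqrt(5) = 2.2361
SS = 1.96 * 5.8 * 2.2361
SS = 25.4 units

25.4 units


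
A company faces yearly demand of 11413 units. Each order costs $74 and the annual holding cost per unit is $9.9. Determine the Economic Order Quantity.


Formula: EOQ = sqrt(2 * D * S / H)
Numerator: 2 * 11413 * 74 = 1689124
2DS/H = 1689124 / 9.9 = 170618.6
EOQ = sqrt(170618.6) = 413.1 units

413.1 units


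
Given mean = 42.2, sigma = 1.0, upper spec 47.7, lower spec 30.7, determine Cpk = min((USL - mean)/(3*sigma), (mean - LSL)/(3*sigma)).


Cpu = (47.7 - 42.2) / (3 * 1.0) = 1.83
Cpl = (42.2 - 30.7) / (3 * 1.0) = 3.83
Cpk = min(1.83, 3.83) = 1.83

1.83


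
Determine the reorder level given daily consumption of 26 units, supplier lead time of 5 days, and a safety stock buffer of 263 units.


Formula: ROP = (Daily Demand * Lead Time) + Safety Stock
Demand during lead time = 26 * 5 = 130 units
ROP = 130 + 263 = 393 units

393 units


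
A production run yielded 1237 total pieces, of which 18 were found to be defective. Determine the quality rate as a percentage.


Formula: Quality Rate = Good Pieces / Total Pieces * 100
Good pieces = 1237 - 18 = 1219
QR = 1219 / 1237 * 100 = 98.5%

98.5%


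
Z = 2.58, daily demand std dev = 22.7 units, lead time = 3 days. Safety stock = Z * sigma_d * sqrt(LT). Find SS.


Formula: SS = z * sigma_d * sqrt(LT)
sqrt(LT) = sqrt(3) = 1.7321
SS = 2.58 * 22.7 * 1.7321
SS = 101.4 units

101.4 units


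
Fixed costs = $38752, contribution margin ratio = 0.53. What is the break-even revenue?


Formula: BER = Fixed Costs / Contribution Margin Ratio
BER = $38752 / 0.53
BER = $73116.98 (to the nearest cent)

$73116.98


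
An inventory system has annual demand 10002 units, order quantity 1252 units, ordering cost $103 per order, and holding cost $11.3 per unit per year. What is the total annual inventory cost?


TC = 10002/1252 * 103 + 1252/2 * 11.3

$7896.65


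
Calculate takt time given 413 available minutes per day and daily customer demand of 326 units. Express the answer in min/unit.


Formula: Takt Time = Available Production Time / Customer Demand
Takt = 413 min/day / 326 units/day
Takt = 1.27 min/unit

1.27 min/unit


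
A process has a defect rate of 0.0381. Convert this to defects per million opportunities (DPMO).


DPMO = defect_rate * 1000000 = 0.0381 * 1000000

38100


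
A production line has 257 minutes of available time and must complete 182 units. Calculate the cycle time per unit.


Formula: CT = Available Time / Number of Units
CT = 257 min / 182 units
CT = 1.41 min/unit

1.41 min/unit


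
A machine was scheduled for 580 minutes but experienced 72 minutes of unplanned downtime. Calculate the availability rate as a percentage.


Formula: Availability = (Planned Time - Downtime) / Planned Time * 100
Uptime = 580 - 72 = 508 min
Availability = 508 / 580 * 100 = 87.6%

87.6%


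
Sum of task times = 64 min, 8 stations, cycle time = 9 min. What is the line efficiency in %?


Formula: Efficiency = Sum of Task Times / (N_stations * CT) * 100
Total station capacity = 8 stations * 9 min = 72 min
Efficiency = 64 / 72 * 100 = 88.9%

88.9%


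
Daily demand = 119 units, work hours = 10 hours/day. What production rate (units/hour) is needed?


Formula: Production Rate = Daily Demand / Available Hours
Rate = 119 units/day / 10 hours/day
Rate = 11.9 units/hour

11.9 units/hour


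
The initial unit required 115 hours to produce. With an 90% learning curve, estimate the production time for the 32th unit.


Formula: T_n = T_1 * (learning_rate)^(log2(n)) where learning_rate = rate/100
Doublings = log2(32) = 5
T_n = 115 * 0.9^5
T_n = 115 * 0.5905 = 67.9 hours

67.9 hours


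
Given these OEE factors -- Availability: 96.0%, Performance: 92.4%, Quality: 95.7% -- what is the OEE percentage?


Formula: OEE = Availability * Performance * Quality / 10000
A * P = 96.0% * 92.4% / 100 = 88.7%
OEE = 88.7% * 95.7% / 100 = 84.9%

84.9%


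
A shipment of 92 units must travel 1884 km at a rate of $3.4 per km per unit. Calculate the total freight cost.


TC = dist * cost * units = 1884 * 3.4 * 92 = $589315.20

$589315.20


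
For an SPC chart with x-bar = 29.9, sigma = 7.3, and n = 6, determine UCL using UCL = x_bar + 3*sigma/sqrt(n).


UCL = 29.9 + 3 * 7.3 / sqrt(6)

38.84


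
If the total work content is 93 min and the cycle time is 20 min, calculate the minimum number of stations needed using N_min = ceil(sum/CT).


Formula: N_min = ceil(Sum of Task Times / Cycle Time)
N_min = ceil(93 min / 20 min) = ceil(4.65)
N_min = 5 stations

5


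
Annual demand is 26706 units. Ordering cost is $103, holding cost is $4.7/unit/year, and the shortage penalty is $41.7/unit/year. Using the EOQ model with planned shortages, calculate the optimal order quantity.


Formula: EOQ* = sqrt(2DS/H) * sqrt((H+P)/P)
Base EOQ = sqrt(2*26706*103/4.7) = 1081.9 units
Correction = sqrt((4.7+41.7)/41.7) = 1.05485
EOQ* = 1081.9 * 1.05485 = 1141.2 units

1141.2 units


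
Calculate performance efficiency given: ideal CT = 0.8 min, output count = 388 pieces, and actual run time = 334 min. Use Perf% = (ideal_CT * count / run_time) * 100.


Formula: Performance = (Ideal CT * Total Count) / Run Time * 100
Ideal output time = 0.8 * 388 = 310.4 min
Performance = 310.4 / 334 * 100 = 92.9%

92.9%


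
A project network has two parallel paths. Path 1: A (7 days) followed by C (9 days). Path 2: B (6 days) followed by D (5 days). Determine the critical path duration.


Path 1 = 7 + 9 = 16 days
Path 2 = 6 + 5 = 11 days
Duration = max(16, 11) = 16 days

16 days


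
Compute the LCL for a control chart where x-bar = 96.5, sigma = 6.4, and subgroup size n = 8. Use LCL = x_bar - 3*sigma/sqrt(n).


LCL = 96.5 - 3 * 6.4 / sqrt(8)

89.71


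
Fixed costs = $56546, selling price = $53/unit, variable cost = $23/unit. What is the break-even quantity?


Formula: BEQ = Fixed Costs / (Price - Variable Cost)
Contribution margin = $53 - $23 = $30/unit
BEQ = ceil($56546 / $30/unit) = ceil(1884.87) = 1885 units

1885 units


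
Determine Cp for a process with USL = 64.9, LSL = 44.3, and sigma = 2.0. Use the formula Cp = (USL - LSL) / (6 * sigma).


Cp = (64.9 - 44.3) / (6 * 2.0)

1.72


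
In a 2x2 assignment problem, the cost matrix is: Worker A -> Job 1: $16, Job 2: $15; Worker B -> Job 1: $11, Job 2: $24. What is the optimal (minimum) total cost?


Option 1: A->1 + B->2 = $16 + $24 = $40
Option 2: A->2 + B->1 = $15 + $11 = $26
Min cost = min($40, $26) = $26

$26


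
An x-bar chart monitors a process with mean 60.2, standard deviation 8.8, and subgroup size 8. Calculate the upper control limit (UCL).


UCL = 60.2 + 3 * 8.8 / sqrt(8)

69.53


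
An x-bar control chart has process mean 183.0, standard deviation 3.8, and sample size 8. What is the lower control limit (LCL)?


LCL = 183.0 - 3 * 3.8 / sqrt(8)

178.97


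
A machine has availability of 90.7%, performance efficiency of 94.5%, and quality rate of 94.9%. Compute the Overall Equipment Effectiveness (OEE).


Formula: OEE = Availability * Performance * Quality / 10000
A * P = 90.7% * 94.5% / 100 = 85.71%
OEE = 85.71% * 94.9% / 100 = 81.3%

81.3%


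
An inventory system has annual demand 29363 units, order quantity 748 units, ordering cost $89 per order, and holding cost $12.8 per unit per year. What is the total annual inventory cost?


TC = 29363/748 * 89 + 748/2 * 12.8

$8280.93


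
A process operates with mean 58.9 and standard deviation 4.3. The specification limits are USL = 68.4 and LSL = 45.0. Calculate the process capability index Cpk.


Cpu = (68.4 - 58.9) / (3 * 4.3) = 0.74
Cpl = (58.9 - 45.0) / (3 * 4.3) = 1.08
Cpk = min(0.74, 1.08) = 0.74

0.74


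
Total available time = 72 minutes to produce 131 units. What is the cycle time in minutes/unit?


Formula: CT = Available Time / Number of Units
CT = 72 min / 131 units
CT = 0.55 min/unit

0.55 min/unit


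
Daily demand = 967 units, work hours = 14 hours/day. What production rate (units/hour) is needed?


Formula: Production Rate = Daily Demand / Available Hours
Rate = 967 units/day / 14 hours/day
Rate = 69.1 units/hour

69.1 units/hour


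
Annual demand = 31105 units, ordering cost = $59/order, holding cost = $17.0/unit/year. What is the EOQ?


Formula: EOQ = sqrt(2 * D * S / H)
Numerator: 2 * 31105 * 59 = 3670390
2DS/H = 3670390 / 17.0 = 215905.3
EOQ = sqrt(215905.3) = 464.7 units

464.7 units


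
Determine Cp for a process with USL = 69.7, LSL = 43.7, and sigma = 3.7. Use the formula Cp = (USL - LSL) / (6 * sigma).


Cp = (69.7 - 43.7) / (6 * 3.7)

1.17


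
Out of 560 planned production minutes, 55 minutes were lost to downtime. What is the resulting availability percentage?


Formula: Availability = (Planned Time - Downtime) / Planned Time * 100
Uptime = 560 - 55 = 505 min
Availability = 505 / 560 * 100 = 90.2%

90.2%


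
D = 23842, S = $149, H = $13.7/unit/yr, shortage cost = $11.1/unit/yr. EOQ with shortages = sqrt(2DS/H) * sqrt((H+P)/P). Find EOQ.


Formula: EOQ* = sqrt(2DS/H) * sqrt((H+P)/P)
Base EOQ = sqrt(2*23842*149/13.7) = 720.14 units
Correction = sqrt((13.7+11.1)/11.1) = 1.49474
EOQ* = 720.14 * 1.49474 = 1076.4 units

1076.4 units


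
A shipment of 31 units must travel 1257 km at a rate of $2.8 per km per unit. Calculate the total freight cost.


TC = dist * cost * units = 1257 * 2.8 * 31 = $109107.60

$109107.60


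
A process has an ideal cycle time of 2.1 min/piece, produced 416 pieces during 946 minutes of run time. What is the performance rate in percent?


Formula: Performance = (Ideal CT * Total Count) / Run Time * 100
Ideal output time = 2.1 * 416 = 873.6 min
Performance = 873.6 / 946 * 100 = 92.3%

92.3%


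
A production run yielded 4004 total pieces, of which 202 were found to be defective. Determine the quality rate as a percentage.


Formula: Quality Rate = Good Pieces / Total Pieces * 100
Good pieces = 4004 - 202 = 3802
QR = 3802 / 4004 * 100 = 95.0%

95.0%


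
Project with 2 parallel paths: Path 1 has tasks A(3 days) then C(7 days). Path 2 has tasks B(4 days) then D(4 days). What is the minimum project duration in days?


Path 1 = 3 + 7 = 10 days
Path 2 = 4 + 4 = 8 days
Duration = max(10, 8) = 10 days

10 days


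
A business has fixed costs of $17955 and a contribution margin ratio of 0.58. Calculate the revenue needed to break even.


Formula: BER = Fixed Costs / Contribution Margin Ratio
BER = $17955 / 0.58
BER = $30956.90 (to the nearest cent)

$30956.90


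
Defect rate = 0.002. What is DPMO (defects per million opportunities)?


DPMO = defect_rate * 1000000 = 0.002 * 1000000

2000


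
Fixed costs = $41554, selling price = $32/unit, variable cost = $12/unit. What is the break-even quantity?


Formula: BEQ = Fixed Costs / (Price - Variable Cost)
Contribution margin = $32 - $12 = $20/unit
BEQ = ceil($41554 / $20/unit) = ceil(2077.7) = 2078 units

2078 units


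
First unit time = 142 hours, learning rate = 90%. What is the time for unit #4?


Formula: T_n = T_1 * (learning_rate)^(log2(n)) where learning_rate = rate/100
Doublings = log2(4) = 2
T_n = 142 * 0.9^2
T_n = 142 * 0.81 = 115.0 hours

115.0 hours


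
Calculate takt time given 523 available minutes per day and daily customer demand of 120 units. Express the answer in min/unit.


Formula: Takt Time = Available Production Time / Customer Demand
Takt = 523 min/day / 120 units/day
Takt = 4.36 min/unit

4.36 min/unit


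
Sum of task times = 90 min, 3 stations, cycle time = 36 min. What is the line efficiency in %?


Formula: Efficiency = Sum of Task Times / (N_stations * CT) * 100
Total station capacity = 3 stations * 36 min = 108 min
Efficiency = 90 / 108 * 100 = 83.3%

83.3%


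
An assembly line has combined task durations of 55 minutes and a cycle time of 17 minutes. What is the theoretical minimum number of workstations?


Formula: N_min = ceil(Sum of Task Times / Cycle Time)
N_min = ceil(55 min / 17 min) = ceil(3.2353)
N_min = 4 stations

4


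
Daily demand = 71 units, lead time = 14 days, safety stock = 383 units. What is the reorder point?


Formula: ROP = (Daily Demand * Lead Time) + Safety Stock
Demand during lead time = 71 * 14 = 994 units
ROP = 994 + 383 = 1377 units

1377 units


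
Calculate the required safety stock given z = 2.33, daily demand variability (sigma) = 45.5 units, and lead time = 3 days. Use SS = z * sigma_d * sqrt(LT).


Formula: SS = z * sigma_d * sqrt(LT)
sqrt(LT) = sqrt(3) = 1.7321
SS = 2.33 * 45.5 * 1.7321
SS = 183.6 units

183.6 units


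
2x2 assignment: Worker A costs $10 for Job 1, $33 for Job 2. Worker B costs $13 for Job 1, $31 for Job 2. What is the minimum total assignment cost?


Option 1: A->1 + B->2 = $10 + $31 = $41
Option 2: A->2 + B->1 = $33 + $13 = $46
Min cost = min($41, $46) = $41

$41


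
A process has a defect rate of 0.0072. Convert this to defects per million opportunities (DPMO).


DPMO = defect_rate * 1000000 = 0.0072 * 1000000

7200


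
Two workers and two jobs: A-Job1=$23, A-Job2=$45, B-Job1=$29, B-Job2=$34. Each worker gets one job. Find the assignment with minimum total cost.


Option 1: A->1 + B->2 = $23 + $34 = $57
Option 2: A->2 + B->1 = $45 + $29 = $74
Min cost = min($57, $74) = $57

$57


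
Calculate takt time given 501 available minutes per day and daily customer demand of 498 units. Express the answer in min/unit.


Formula: Takt Time = Available Production Time / Customer Demand
Takt = 501 min/day / 498 units/day
Takt = 1.01 min/unit

1.01 min/unit


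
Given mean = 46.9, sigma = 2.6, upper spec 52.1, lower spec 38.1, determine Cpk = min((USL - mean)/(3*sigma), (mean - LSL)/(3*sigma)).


Cpu = (52.1 - 46.9) / (3 * 2.6) = 0.67
Cpl = (46.9 - 38.1) / (3 * 2.6) = 1.13
Cpk = min(0.67, 1.13) = 0.67

0.67


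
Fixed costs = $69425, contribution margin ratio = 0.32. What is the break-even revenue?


Formula: BER = Fixed Costs / Contribution Margin Ratio
BER = $69425 / 0.32
BER = $216953.13 (to the nearest cent)

$216953.13


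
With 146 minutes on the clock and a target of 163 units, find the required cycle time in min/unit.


Formula: CT = Available Time / Number of Units
CT = 146 min / 163 units
CT = 0.9 min/unit

0.9 min/unit


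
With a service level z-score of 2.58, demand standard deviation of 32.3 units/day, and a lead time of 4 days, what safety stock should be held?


Formula: SS = z * sigma_d * sqrt(LT)
sqrt(LT) = sqrt(4) = 2.0
SS = 2.58 * 32.3 * 2.0
SS = 166.7 units

166.7 units


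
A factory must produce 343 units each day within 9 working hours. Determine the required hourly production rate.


Formula: Production Rate = Daily Demand / Available Hours
Rate = 343 units/day / 9 hours/day
Rate = 38.1 units/hour

38.1 units/hour


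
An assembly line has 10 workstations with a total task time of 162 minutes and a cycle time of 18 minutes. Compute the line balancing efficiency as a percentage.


Formula: Efficiency = Sum of Task Times / (N_stations * CT) * 100
Total station capacity = 10 stations * 18 min = 180 min
Efficiency = 162 / 180 * 100 = 90.0%

90.0%


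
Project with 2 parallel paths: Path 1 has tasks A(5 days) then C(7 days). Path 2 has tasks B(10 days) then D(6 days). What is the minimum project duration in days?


Path 1 = 5 + 7 = 12 days
Path 2 = 10 + 6 = 16 days
Duration = max(12, 16) = 16 days

16 days


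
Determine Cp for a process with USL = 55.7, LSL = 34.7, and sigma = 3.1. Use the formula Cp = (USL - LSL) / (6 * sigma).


Cp = (55.7 - 34.7) / (6 * 3.1)

1.13


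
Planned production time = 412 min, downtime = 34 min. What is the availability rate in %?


Formula: Availability = (Planned Time - Downtime) / Planned Time * 100
Uptime = 412 - 34 = 378 min
Availability = 378 / 412 * 100 = 91.7%

91.7%


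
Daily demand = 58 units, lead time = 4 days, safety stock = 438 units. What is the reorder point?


Formula: ROP = (Daily Demand * Lead Time) + Safety Stock
Demand during lead time = 58 * 4 = 232 units
ROP = 232 + 438 = 670 units

670 units


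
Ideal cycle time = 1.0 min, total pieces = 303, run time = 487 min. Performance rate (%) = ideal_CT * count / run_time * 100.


Formula: Performance = (Ideal CT * Total Count) / Run Time * 100
Ideal output time = 1.0 * 303 = 303.0 min
Performance = 303.0 / 487 * 100 = 62.2%

62.2%


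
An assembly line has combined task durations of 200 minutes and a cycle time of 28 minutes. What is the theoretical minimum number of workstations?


Formula: N_min = ceil(Sum of Task Times / Cycle Time)
N_min = ceil(200 min / 28 min) = ceil(7.1429)
N_min = 8 stations

8


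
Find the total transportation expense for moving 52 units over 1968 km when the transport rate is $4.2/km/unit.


TC = dist * cost * units = 1968 * 4.2 * 52 = $429811.20

$429811.20


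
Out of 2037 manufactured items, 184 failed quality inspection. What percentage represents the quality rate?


Formula: Quality Rate = Good Pieces / Total Pieces * 100
Good pieces = 2037 - 184 = 1853
QR = 1853 / 2037 * 100 = 91.0%

91.0%


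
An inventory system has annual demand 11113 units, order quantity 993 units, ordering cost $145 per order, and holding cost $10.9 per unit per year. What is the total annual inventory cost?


TC = 11113/993 * 145 + 993/2 * 10.9

$7034.59


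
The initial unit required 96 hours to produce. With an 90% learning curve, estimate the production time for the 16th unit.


Formula: T_n = T_1 * (learning_rate)^(log2(n)) where learning_rate = rate/100
Doublings = log2(16) = 4
T_n = 96 * 0.9^4
T_n = 96 * 0.6561 = 63.0 hours

63.0 hours


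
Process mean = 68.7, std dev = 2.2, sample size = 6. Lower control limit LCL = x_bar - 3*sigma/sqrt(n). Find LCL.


LCL = 68.7 - 3 * 2.2 / sqrt(6)

66.01


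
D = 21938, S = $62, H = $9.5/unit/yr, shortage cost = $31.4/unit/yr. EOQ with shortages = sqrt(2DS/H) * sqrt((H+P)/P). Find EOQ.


Formula: EOQ* = sqrt(2DS/H) * sqrt((H+P)/P)
Base EOQ = sqrt(2*21938*62/9.5) = 535.12 units
Correction = sqrt((9.5+31.4)/31.4) = 1.14129
EOQ* = 535.12 * 1.14129 = 610.7 units

610.7 units


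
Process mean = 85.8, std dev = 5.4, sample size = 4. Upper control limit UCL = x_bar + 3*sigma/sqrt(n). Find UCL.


UCL = 85.8 + 3 * 5.4 / sqrt(4)

93.9


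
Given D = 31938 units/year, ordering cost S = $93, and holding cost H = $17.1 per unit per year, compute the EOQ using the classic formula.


Formula: EOQ = sqrt(2 * D * S / H)
Numerator: 2 * 31938 * 93 = 5940468
2DS/H = 5940468 / 17.1 = 347395.8
EOQ = sqrt(347395.8) = 589.4 units

589.4 units


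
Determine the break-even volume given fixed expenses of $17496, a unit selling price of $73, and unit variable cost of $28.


Formula: BEQ = Fixed Costs / (Price - Variable Cost)
Contribution margin = $73 - $28 = $45/unit
BEQ = ceil($17496 / $45/unit) = ceil(388.8) = 389 units

389 units


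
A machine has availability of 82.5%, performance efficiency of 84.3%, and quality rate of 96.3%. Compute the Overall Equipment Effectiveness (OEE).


Formula: OEE = Availability * Performance * Quality / 10000
A * P = 82.5% * 84.3% / 100 = 69.55%
OEE = 69.55% * 96.3% / 100 = 67.0%

67.0%


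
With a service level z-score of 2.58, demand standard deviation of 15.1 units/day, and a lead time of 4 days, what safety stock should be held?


Formula: SS = z * sigma_d * sqrt(LT)
sqrt(LT) = sqrt(4) = 2.0
SS = 2.58 * 15.1 * 2.0
SS = 77.9 units

77.9 units


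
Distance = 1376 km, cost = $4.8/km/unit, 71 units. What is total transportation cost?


TC = dist * cost * units = 1376 * 4.8 * 71 = $468940.80

$468940.80


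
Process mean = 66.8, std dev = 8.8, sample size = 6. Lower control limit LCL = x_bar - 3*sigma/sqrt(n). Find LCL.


LCL = 66.8 - 3 * 8.8 / sqrt(6)

56.02


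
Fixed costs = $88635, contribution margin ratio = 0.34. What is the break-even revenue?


Formula: BER = Fixed Costs / Contribution Margin Ratio
BER = $88635 / 0.34
BER = $260691.18 (to the nearest cent)

$260691.18


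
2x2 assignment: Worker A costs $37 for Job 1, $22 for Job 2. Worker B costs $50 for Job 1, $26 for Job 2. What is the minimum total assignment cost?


Option 1: A->1 + B->2 = $37 + $26 = $63
Option 2: A->2 + B->1 = $22 + $50 = $72
Min cost = min($63, $72) = $63

$63


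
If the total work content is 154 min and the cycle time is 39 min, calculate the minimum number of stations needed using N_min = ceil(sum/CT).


Formula: N_min = ceil(Sum of Task Times / Cycle Time)
N_min = ceil(154 min / 39 min) = ceil(3.9487)
N_min = 4 stations

4


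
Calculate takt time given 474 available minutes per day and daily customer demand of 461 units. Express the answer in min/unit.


Formula: Takt Time = Available Production Time / Customer Demand
Takt = 474 min/day / 461 units/day
Takt = 1.03 min/unit

1.03 min/unit


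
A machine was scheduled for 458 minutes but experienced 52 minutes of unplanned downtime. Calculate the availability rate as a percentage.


Formula: Availability = (Planned Time - Downtime) / Planned Time * 100
Uptime = 458 - 52 = 406 min
Availability = 406 / 458 * 100 = 88.6%

88.6%


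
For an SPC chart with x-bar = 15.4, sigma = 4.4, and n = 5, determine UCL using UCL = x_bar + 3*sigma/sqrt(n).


UCL = 15.4 + 3 * 4.4 / sqrt(5)

21.3


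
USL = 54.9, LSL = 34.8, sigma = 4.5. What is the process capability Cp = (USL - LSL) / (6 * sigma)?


Cp = (54.9 - 34.8) / (6 * 4.5)

0.74


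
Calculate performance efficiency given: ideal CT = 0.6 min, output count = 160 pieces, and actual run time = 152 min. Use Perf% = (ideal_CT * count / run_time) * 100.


Formula: Performance = (Ideal CT * Total Count) / Run Time * 100
Ideal output time = 0.6 * 160 = 96.0 min
Performance = 96.0 / 152 * 100 = 63.2%

63.2%


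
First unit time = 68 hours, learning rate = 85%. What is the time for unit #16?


Formula: T_n = T_1 * (learning_rate)^(log2(n)) where learning_rate = rate/100
Doublings = log2(16) = 4
T_n = 68 * 0.85^4
T_n = 68 * 0.522 = 35.5 hours

35.5 hours


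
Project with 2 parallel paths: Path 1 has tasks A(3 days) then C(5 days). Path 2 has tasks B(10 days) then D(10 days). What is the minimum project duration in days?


Path 1 = 3 + 5 = 8 days
Path 2 = 10 + 10 = 20 days
Duration = max(8, 20) = 20 days

20 days


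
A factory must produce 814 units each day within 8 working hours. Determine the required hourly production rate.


Formula: Production Rate = Daily Demand / Available Hours
Rate = 814 units/day / 8 hours/day
Rate = 101.8 units/hour

101.8 units/hour


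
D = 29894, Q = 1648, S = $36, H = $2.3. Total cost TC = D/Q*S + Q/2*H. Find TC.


TC = 29894/1648 * 36 + 1648/2 * 2.3

$2548.22


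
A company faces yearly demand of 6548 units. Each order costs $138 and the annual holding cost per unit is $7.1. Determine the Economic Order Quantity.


Formula: EOQ = sqrt(2 * D * S / H)
Numerator: 2 * 6548 * 138 = 1807248
2DS/H = 1807248 / 7.1 = 254542.0
EOQ = sqrt(254542.0) = 504.5 units

504.5 units


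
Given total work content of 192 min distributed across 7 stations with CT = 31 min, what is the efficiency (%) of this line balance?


Formula: Efficiency = Sum of Task Times / (N_stations * CT) * 100
Total station capacity = 7 stations * 31 min = 217 min
Efficiency = 192 / 217 * 100 = 88.5%

88.5%


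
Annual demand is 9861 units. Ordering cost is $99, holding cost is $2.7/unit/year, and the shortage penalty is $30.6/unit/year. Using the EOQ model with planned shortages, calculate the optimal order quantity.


Formula: EOQ* = sqrt(2DS/H) * sqrt((H+P)/P)
Base EOQ = sqrt(2*9861*99/2.7) = 850.38 units
Correction = sqrt((2.7+30.6)/30.6) = 1.04319
EOQ* = 850.38 * 1.04319 = 887.1 units

887.1 units


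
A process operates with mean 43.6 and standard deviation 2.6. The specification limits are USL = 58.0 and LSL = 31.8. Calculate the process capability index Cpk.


Cpu = (58.0 - 43.6) / (3 * 2.6) = 1.85
Cpl = (43.6 - 31.8) / (3 * 2.6) = 1.51
Cpk = min(1.85, 1.51) = 1.51

1.51


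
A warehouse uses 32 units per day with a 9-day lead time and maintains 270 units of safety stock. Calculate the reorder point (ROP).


Formula: ROP = (Daily Demand * Lead Time) + Safety Stock
Demand during lead time = 32 * 9 = 288 units
ROP = 288 + 270 = 558 units

558 units


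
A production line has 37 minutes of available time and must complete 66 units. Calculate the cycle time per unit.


Formula: CT = Available Time / Number of Units
CT = 37 min / 66 units
CT = 0.56 min/unit

0.56 min/unit


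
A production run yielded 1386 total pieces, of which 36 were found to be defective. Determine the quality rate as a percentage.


Formula: Quality Rate = Good Pieces / Total Pieces * 100
Good pieces = 1386 - 36 = 1350
QR = 1350 / 1386 * 100 = 97.4%

97.4%


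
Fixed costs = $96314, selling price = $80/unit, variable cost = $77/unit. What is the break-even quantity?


Formula: BEQ = Fixed Costs / (Price - Variable Cost)
Contribution margin = $80 - $77 = $3/unit
BEQ = ceil($96314 / $3/unit) = ceil(32104.67) = 32105 units

32105 units


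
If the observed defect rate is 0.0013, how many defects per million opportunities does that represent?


DPMO = defect_rate * 1000000 = 0.0013 * 1000000

1300


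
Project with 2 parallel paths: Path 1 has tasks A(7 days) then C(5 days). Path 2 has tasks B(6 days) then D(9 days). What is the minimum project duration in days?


Path 1 = 7 + 5 = 12 days
Path 2 = 6 + 9 = 15 days
Duration = max(12, 15) = 15 days

15 days


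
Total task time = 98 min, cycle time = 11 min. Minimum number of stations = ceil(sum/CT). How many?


Formula: N_min = ceil(Sum of Task Times / Cycle Time)
N_min = ceil(98 min / 11 min) = ceil(8.9091)
N_min = 9 stations

9


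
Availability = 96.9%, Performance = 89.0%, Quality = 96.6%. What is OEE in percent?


Formula: OEE = Availability * Performance * Quality / 10000
A * P = 96.9% * 89.0% / 100 = 86.24%
OEE = 86.24% * 96.6% / 100 = 83.3%

83.3%


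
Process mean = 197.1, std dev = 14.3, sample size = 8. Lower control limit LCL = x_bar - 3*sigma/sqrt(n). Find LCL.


LCL = 197.1 - 3 * 14.3 / sqrt(8)

181.93


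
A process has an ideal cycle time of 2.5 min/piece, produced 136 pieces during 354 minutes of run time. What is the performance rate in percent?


Formula: Performance = (Ideal CT * Total Count) / Run Time * 100
Ideal output time = 2.5 * 136 = 340.0 min
Performance = 340.0 / 354 * 100 = 96.0%

96.0%


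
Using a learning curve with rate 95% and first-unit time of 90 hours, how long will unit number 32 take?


Formula: T_n = T_1 * (learning_rate)^(log2(n)) where learning_rate = rate/100
Doublings = log2(32) = 5
T_n = 90 * 0.95^5
T_n = 90 * 0.7738 = 69.6 hours

69.6 hours


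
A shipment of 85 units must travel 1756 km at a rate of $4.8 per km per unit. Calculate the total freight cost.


TC = dist * cost * units = 1756 * 4.8 * 85 = $716448.00

$716448.00


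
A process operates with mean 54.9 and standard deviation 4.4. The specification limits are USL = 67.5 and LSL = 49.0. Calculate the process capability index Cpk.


Cpu = (67.5 - 54.9) / (3 * 4.4) = 0.95
Cpl = (54.9 - 49.0) / (3 * 4.4) = 0.45
Cpk = min(0.95, 0.45) = 0.45

0.45


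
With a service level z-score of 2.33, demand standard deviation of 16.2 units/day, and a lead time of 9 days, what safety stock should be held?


Formula: SS = z * sigma_d * sqrt(LT)
sqrt(LT) = sqrt(9) = 3.0
SS = 2.33 * 16.2 * 3.0
SS = 113.2 units

113.2 units


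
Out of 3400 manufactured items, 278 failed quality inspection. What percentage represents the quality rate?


Formula: Quality Rate = Good Pieces / Total Pieces * 100
Good pieces = 3400 - 278 = 3122
QR = 3122 / 3400 * 100 = 91.8%

91.8%


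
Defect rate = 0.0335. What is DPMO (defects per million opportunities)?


DPMO = defect_rate * 1000000 = 0.0335 * 1000000

33500


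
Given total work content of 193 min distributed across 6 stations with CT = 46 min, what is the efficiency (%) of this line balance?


Formula: Efficiency = Sum of Task Times / (N_stations * CT) * 100
Total station capacity = 6 stations * 46 min = 276 min
Efficiency = 193 / 276 * 100 = 69.9%

69.9%


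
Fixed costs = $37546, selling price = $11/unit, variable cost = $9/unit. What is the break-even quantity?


Formula: BEQ = Fixed Costs / (Price - Variable Cost)
Contribution margin = $11 - $9 = $2/unit
BEQ = ceil($37546 / $2/unit) = ceil(18773.0) = 18773 units

18773 units


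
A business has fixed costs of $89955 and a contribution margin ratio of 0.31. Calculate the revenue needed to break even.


Formula: BER = Fixed Costs / Contribution Margin Ratio
BER = $89955 / 0.31
BER = $290177.42 (to the nearest cent)

$290177.42


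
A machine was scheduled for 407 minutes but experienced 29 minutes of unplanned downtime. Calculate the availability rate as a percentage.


Formula: Availability = (Planned Time - Downtime) / Planned Time * 100
Uptime = 407 - 29 = 378 min
Availability = 378 / 407 * 100 = 92.9%

92.9%


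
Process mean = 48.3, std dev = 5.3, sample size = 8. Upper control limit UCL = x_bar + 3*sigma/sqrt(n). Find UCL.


UCL = 48.3 + 3 * 5.3 / sqrt(8)

53.92


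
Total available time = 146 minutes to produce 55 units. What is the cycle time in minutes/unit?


Formula: CT = Available Time / Number of Units
CT = 146 min / 55 units
CT = 2.65 min/unit

2.65 min/unit


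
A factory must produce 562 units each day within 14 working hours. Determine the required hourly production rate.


Formula: Production Rate = Daily Demand / Available Hours
Rate = 562 units/day / 14 hours/day
Rate = 40.1 units/hour

40.1 units/hour


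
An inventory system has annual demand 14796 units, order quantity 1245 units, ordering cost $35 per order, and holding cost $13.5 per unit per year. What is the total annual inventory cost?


TC = 14796/1245 * 35 + 1245/2 * 13.5

$8819.70


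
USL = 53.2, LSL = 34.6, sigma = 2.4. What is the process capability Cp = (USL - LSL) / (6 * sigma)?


Cp = (53.2 - 34.6) / (6 * 2.4)

1.29


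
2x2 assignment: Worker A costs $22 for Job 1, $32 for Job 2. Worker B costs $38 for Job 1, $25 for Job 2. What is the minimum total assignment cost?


Option 1: A->1 + B->2 = $22 + $25 = $47
Option 2: A->2 + B->1 = $32 + $38 = $70
Min cost = min($47, $70) = $47

$47


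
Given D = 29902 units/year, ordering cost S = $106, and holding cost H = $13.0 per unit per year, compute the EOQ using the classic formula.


Formula: EOQ = sqrt(2 * D * S / H)
Numerator: 2 * 29902 * 106 = 6339224
2DS/H = 6339224 / 13.0 = 487632.6
EOQ = sqrt(487632.6) = 698.3 units

698.3 units


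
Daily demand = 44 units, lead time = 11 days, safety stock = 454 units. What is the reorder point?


Formula: ROP = (Daily Demand * Lead Time) + Safety Stock
Demand during lead time = 44 * 11 = 484 units
ROP = 484 + 454 = 938 units

938 units


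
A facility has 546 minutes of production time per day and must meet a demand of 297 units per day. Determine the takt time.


Formula: Takt Time = Available Production Time / Customer Demand
Takt = 546 min/day / 297 units/day
Takt = 1.84 min/unit

1.84 min/unit


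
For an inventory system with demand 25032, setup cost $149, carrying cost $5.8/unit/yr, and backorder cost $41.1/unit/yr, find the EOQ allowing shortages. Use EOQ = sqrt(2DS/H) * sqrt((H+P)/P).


Formula: EOQ* = sqrt(2DS/H) * sqrt((H+P)/P)
Base EOQ = sqrt(2*25032*149/5.8) = 1134.08 units
Correction = sqrt((5.8+41.1)/41.1) = 1.06823
EOQ* = 1134.08 * 1.06823 = 1211.5 units

1211.5 units


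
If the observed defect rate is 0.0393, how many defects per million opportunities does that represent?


DPMO = defect_rate * 1000000 = 0.0393 * 1000000

39300


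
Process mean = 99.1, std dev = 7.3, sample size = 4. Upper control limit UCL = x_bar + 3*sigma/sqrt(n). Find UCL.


UCL = 99.1 + 3 * 7.3 / sqrt(4)

110.05


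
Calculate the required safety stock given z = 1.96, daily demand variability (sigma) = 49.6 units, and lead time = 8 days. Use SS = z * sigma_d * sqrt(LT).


Formula: SS = z * sigma_d * sqrt(LT)
sqrt(LT) = sqrt(8) = 2.8284
SS = 1.96 * 49.6 * 2.8284
SS = 275.0 units

275.0 units


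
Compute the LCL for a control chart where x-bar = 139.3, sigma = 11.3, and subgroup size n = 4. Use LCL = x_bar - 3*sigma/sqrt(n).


LCL = 139.3 - 3 * 11.3 / sqrt(4)

122.35


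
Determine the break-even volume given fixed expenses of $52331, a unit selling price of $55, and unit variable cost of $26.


Formula: BEQ = Fixed Costs / (Price - Variable Cost)
Contribution margin = $55 - $26 = $29/unit
BEQ = ceil($52331 / $29/unit) = ceil(1804.52) = 1805 units

1805 units


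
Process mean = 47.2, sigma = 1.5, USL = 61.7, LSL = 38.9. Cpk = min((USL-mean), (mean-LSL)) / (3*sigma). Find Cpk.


Cpu = (61.7 - 47.2) / (3 * 1.5) = 3.22
Cpl = (47.2 - 38.9) / (3 * 1.5) = 1.84
Cpk = min(3.22, 1.84) = 1.84

1.84


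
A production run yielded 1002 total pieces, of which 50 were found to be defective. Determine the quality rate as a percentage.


Formula: Quality Rate = Good Pieces / Total Pieces * 100
Good pieces = 1002 - 50 = 952
QR = 952 / 1002 * 100 = 95.0%

95.0%


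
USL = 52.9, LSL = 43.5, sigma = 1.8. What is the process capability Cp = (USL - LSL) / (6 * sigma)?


Cp = (52.9 - 43.5) / (6 * 1.8)

0.87


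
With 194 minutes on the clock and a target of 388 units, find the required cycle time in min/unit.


Formula: CT = Available Time / Number of Units
CT = 194 min / 388 units
CT = 0.5 min/unit

0.5 min/unit
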